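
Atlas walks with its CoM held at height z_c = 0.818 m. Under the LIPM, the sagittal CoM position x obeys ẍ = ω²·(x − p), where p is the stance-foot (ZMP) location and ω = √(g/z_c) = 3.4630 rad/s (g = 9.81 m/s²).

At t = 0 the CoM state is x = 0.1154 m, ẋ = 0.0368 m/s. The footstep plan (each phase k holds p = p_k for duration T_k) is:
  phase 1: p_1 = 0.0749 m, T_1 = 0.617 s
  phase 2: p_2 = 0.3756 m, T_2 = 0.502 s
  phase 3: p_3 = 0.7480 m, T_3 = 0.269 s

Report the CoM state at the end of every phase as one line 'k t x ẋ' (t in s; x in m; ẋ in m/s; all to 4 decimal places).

1 0.6170 0.2932 0.7438
2 1.1190 0.7261 1.3946
3 1.3880 1.1476 1.9632

phase 1: p=0.0749, T=0.617, ωT=2.136671, cosh=4.294619, sinh=4.176571; start (x,ẋ)=(0.115400, 0.036800) → end (x,ẋ)=(0.293215, 0.743812)
phase 2: p=0.3756, T=0.502, ωT=1.738426, cosh=2.932090, sinh=2.756293; start (x,ẋ)=(0.293215, 0.743812) → end (x,ẋ)=(0.726059, 1.394556)
phase 3: p=0.7480, T=0.269, ωT=0.931547, cosh=1.466188, sinh=1.072245; start (x,ẋ)=(0.726059, 1.394556) → end (x,ẋ)=(1.147626, 1.963212)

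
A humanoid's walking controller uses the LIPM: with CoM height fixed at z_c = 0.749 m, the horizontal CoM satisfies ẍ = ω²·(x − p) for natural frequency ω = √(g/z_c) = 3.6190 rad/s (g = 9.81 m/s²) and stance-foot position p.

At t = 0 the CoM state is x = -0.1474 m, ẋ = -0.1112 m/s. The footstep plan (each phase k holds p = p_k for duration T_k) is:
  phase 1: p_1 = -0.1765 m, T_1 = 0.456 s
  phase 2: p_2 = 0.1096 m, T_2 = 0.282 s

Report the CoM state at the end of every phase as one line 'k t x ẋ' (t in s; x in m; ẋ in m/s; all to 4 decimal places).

1 0.4560 -0.1750 -0.0361
2 0.7380 -0.3486 -1.2999

phase 1: p=-0.1765, T=0.456, ωT=1.650264, cosh=2.700177, sinh=2.508178; start (x,ẋ)=(-0.147400, -0.111200) → end (x,ẋ)=(-0.174993, -0.036116)
phase 2: p=0.1096, T=0.282, ωT=1.020558, cosh=1.567568, sinh=1.207174; start (x,ẋ)=(-0.174993, -0.036116) → end (x,ẋ)=(-0.348566, -1.299934)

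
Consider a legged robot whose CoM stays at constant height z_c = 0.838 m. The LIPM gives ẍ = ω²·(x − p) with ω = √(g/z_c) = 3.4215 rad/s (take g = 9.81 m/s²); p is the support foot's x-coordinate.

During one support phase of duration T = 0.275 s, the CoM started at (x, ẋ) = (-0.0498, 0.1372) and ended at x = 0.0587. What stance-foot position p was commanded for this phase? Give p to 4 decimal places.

ωT = 3.4215·0.275 = 0.940913; cosh(ωT) = 1.476295, sinh(ωT) = 1.086023
x(T) = p + (x₀−p)·cosh(ωT) + (ẋ₀/ω)·sinh(ωT) ⇒ p·(1 − cosh) = x(T) − x₀·cosh − (ẋ₀/ω)·sinh
numerator   = 0.0587 − (-0.0498)·1.476295 − (0.1372/3.4215)·1.086023 = 0.088671
denominator = 1 − 1.476295 = -0.476295
p = 0.088671 / -0.476295 = -0.1862

p = -0.1862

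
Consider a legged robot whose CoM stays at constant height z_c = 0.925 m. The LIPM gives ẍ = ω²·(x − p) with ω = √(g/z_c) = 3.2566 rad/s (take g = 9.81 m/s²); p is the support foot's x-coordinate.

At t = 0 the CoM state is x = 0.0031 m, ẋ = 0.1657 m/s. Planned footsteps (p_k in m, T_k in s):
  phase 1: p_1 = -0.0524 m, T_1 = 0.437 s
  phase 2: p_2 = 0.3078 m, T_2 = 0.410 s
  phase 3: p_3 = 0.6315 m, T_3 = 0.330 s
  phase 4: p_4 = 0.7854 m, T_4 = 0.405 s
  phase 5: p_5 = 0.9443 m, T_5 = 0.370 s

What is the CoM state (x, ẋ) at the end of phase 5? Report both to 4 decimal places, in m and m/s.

phase 1: p=-0.0524, T=0.437, ωT=1.423134, cosh=2.195532, sinh=1.954575; start (x,ẋ)=(0.003100, 0.165700) → end (x,ẋ)=(0.168903, 0.717072)
phase 2: p=0.3078, T=0.410, ωT=1.335206, cosh=2.031941, sinh=1.768837; start (x,ẋ)=(0.168903, 0.717072) → end (x,ẋ)=(0.415051, 0.656949)
phase 3: p=0.6315, T=0.330, ωT=1.074678, cosh=1.635229, sinh=1.293821; start (x,ẋ)=(0.415051, 0.656949) → end (x,ẋ)=(0.538557, 0.162264)
phase 4: p=0.7854, T=0.405, ωT=1.318923, cosh=2.003408, sinh=1.735984; start (x,ẋ)=(0.538557, 0.162264) → end (x,ẋ)=(0.377370, -1.070423)
phase 5: p=0.9443, T=0.370, ωT=1.204942, cosh=1.818137, sinh=1.518428; start (x,ẋ)=(0.377370, -1.070423) → end (x,ẋ)=(-0.585553, -4.749593)

x = -0.5856, ẋ = -4.7496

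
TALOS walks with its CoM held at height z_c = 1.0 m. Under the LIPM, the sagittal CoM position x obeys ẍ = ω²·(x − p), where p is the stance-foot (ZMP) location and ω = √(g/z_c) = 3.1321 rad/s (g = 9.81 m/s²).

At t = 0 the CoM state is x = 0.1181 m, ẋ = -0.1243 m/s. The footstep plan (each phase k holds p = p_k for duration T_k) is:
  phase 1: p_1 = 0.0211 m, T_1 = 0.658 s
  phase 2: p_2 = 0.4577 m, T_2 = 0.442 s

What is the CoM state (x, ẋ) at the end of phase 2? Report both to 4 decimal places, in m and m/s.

x = 0.4321, ẋ = 0.2488

phase 1: p=0.0211, T=0.658, ωT=2.060922, cosh=3.990271, sinh=3.862935; start (x,ẋ)=(0.118100, -0.124300) → end (x,ẋ)=(0.254853, 0.677622)
phase 2: p=0.4577, T=0.442, ωT=1.384388, cosh=2.121430, sinh=1.870953; start (x,ẋ)=(0.254853, 0.677622) → end (x,ẋ)=(0.432149, 0.248838)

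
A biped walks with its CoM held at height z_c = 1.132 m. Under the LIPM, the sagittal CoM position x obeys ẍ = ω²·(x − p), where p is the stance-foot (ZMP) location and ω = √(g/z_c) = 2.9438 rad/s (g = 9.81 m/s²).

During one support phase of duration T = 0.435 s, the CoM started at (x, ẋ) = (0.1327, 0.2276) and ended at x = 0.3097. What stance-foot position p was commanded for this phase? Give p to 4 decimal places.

p = 0.0809

ωT = 2.9438·0.435 = 1.280553; cosh(ωT) = 1.938256, sinh(ωT) = 1.660373
x(T) = p + (x₀−p)·cosh(ωT) + (ẋ₀/ω)·sinh(ωT) ⇒ p·(1 − cosh) = x(T) − x₀·cosh − (ẋ₀/ω)·sinh
numerator   = 0.3097 − (0.1327)·1.938256 − (0.2276/2.9438)·1.660373 = -0.075878
denominator = 1 − 1.938256 = -0.938256
p = -0.075878 / -0.938256 = 0.0809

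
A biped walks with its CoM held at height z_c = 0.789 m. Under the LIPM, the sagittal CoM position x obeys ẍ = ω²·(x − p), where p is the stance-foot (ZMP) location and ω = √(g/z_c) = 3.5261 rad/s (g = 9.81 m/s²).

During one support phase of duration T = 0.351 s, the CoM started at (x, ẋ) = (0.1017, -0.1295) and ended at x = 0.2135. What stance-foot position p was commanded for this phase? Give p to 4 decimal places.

ωT = 3.5261·0.351 = 1.237661; cosh(ωT) = 1.868801, sinh(ωT) = 1.578739
x(T) = p + (x₀−p)·cosh(ωT) + (ẋ₀/ω)·sinh(ωT) ⇒ p·(1 − cosh) = x(T) − x₀·cosh − (ẋ₀/ω)·sinh
numerator   = 0.2135 − (0.1017)·1.868801 − (-0.1295/3.5261)·1.578739 = 0.081424
denominator = 1 − 1.868801 = -0.868801
p = 0.081424 / -0.868801 = -0.0937

p = -0.0937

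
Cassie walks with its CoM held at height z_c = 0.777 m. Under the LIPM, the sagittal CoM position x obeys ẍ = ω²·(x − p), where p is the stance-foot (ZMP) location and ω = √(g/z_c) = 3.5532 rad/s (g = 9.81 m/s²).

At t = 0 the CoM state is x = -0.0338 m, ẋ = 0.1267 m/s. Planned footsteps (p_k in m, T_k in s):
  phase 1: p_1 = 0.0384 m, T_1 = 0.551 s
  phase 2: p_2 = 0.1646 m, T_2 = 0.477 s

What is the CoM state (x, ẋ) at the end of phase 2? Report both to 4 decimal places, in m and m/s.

phase 1: p=0.0384, T=0.551, ωT=1.957813, cosh=3.612493, sinh=3.471326; start (x,ẋ)=(-0.033800, 0.126700) → end (x,ẋ)=(-0.098641, -0.432835)
phase 2: p=0.1646, T=0.477, ωT=1.694876, cosh=2.814797, sinh=2.631175; start (x,ẋ)=(-0.098641, -0.432835) → end (x,ẋ)=(-0.896889, -3.679411)

x = -0.8969, ẋ = -3.6794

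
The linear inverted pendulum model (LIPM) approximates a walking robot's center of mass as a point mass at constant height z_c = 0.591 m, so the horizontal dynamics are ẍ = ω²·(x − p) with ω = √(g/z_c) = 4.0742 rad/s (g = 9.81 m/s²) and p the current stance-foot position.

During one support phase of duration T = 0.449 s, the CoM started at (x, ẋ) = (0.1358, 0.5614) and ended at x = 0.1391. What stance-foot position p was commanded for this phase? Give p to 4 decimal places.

p = 0.3248

ωT = 4.0742·0.449 = 1.829316; cosh(ωT) = 3.195073, sinh(ωT) = 3.034550
x(T) = p + (x₀−p)·cosh(ωT) + (ẋ₀/ω)·sinh(ωT) ⇒ p·(1 − cosh) = x(T) − x₀·cosh − (ẋ₀/ω)·sinh
numerator   = 0.1391 − (0.1358)·3.195073 − (0.5614/4.0742)·3.034550 = -0.712933
denominator = 1 − 3.195073 = -2.195073
p = -0.712933 / -2.195073 = 0.3248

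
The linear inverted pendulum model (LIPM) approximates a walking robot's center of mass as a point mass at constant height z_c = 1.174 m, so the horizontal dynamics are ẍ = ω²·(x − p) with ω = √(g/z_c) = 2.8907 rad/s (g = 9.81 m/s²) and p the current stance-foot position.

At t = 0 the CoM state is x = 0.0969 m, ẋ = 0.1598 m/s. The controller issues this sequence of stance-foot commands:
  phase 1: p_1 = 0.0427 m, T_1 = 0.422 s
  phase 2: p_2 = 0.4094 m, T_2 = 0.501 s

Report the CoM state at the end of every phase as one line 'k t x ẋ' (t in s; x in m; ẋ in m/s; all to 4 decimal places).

1 0.4220 0.2279 0.5364
2 0.9230 0.3750 0.1498

phase 1: p=0.0427, T=0.422, ωT=1.219875, cosh=1.841016, sinh=1.545749; start (x,ẋ)=(0.096900, 0.159800) → end (x,ẋ)=(0.227933, 0.536376)
phase 2: p=0.4094, T=0.501, ωT=1.448241, cosh=2.245302, sinh=2.010319; start (x,ẋ)=(0.227933, 0.536376) → end (x,ẋ)=(0.374972, 0.149782)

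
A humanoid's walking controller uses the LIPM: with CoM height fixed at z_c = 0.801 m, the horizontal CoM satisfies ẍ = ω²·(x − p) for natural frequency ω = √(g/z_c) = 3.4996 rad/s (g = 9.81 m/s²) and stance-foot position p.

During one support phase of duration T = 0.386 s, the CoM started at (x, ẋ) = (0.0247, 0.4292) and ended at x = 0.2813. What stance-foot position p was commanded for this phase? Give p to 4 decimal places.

ωT = 3.4996·0.386 = 1.350846; cosh(ωT) = 2.059855, sinh(ωT) = 1.800834
x(T) = p + (x₀−p)·cosh(ωT) + (ẋ₀/ω)·sinh(ωT) ⇒ p·(1 − cosh) = x(T) − x₀·cosh − (ẋ₀/ω)·sinh
numerator   = 0.2813 − (0.0247)·2.059855 − (0.4292/3.4996)·1.800834 = 0.009563
denominator = 1 − 2.059855 = -1.059855
p = 0.009563 / -1.059855 = -0.0090

p = -0.0090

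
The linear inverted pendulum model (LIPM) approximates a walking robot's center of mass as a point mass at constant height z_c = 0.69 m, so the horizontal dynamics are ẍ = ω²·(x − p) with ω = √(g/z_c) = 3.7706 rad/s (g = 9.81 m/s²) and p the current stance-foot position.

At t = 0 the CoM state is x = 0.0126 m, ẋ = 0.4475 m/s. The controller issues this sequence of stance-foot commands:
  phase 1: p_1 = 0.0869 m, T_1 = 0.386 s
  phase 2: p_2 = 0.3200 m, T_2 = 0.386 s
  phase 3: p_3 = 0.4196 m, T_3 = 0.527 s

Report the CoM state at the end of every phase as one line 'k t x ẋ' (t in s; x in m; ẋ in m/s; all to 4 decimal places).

1 0.3860 0.1595 0.4435
2 0.7720 0.1957 -0.2241
3 1.2990 -0.6250 -3.8538

phase 1: p=0.0869, T=0.386, ωT=1.455452, cosh=2.259857, sinh=2.026562; start (x,ẋ)=(0.012600, 0.447500) → end (x,ẋ)=(0.159508, 0.443533)
phase 2: p=0.3200, T=0.386, ωT=1.455452, cosh=2.259857, sinh=2.026562; start (x,ẋ)=(0.159508, 0.443533) → end (x,ẋ)=(0.195694, -0.224056)
phase 3: p=0.4196, T=0.527, ωT=1.987106, cosh=3.715743, sinh=3.578652; start (x,ẋ)=(0.195694, -0.224056) → end (x,ẋ)=(-0.625028, -3.853850)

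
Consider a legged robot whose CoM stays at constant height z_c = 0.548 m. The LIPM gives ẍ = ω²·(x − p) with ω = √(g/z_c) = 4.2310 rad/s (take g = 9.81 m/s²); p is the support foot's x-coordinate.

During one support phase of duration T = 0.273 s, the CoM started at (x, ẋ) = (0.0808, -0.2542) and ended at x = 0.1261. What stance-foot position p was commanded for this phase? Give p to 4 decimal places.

p = -0.0954

ωT = 4.2310·0.273 = 1.155063; cosh(ωT) = 1.744631, sinh(ωT) = 1.429593
x(T) = p + (x₀−p)·cosh(ωT) + (ẋ₀/ω)·sinh(ωT) ⇒ p·(1 − cosh) = x(T) − x₀·cosh − (ẋ₀/ω)·sinh
numerator   = 0.1261 − (0.0808)·1.744631 − (-0.2542/4.2310)·1.429593 = 0.071024
denominator = 1 − 1.744631 = -0.744631
p = 0.071024 / -0.744631 = -0.0954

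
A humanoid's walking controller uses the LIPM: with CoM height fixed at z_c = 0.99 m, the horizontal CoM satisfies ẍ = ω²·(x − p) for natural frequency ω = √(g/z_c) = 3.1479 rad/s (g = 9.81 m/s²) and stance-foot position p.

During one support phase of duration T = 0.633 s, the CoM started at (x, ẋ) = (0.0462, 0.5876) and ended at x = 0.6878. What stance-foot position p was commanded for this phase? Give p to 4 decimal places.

p = 0.0573

ωT = 3.1479·0.633 = 1.992621; cosh(ωT) = 3.735534, sinh(ωT) = 3.599197
x(T) = p + (x₀−p)·cosh(ωT) + (ẋ₀/ω)·sinh(ωT) ⇒ p·(1 − cosh) = x(T) − x₀·cosh − (ẋ₀/ω)·sinh
numerator   = 0.6878 − (0.0462)·3.735534 − (0.5876/3.1479)·3.599197 = -0.156623
denominator = 1 − 3.735534 = -2.735534
p = -0.156623 / -2.735534 = 0.0573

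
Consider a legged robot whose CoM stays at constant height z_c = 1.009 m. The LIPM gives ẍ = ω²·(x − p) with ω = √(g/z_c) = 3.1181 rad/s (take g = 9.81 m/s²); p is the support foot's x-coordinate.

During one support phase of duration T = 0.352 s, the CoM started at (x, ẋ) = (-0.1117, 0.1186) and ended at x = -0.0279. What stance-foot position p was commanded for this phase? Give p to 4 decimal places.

p = -0.1615

ωT = 3.1181·0.352 = 1.097571; cosh(ωT) = 1.665279, sinh(ωT) = 1.331599
x(T) = p + (x₀−p)·cosh(ωT) + (ẋ₀/ω)·sinh(ωT) ⇒ p·(1 − cosh) = x(T) − x₀·cosh − (ẋ₀/ω)·sinh
numerator   = -0.0279 − (-0.1117)·1.665279 − (0.1186/3.1181)·1.331599 = 0.107463
denominator = 1 − 1.665279 = -0.665279
p = 0.107463 / -0.665279 = -0.1615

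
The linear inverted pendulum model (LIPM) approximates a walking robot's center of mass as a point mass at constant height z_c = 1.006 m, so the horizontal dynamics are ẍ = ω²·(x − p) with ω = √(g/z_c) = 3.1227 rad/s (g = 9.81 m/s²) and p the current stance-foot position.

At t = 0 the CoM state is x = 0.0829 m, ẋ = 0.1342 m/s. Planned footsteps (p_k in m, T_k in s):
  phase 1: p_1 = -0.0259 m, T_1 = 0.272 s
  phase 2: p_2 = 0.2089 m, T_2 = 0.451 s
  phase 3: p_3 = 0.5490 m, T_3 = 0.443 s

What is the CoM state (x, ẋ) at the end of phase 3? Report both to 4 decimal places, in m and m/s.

x = 0.8010, ẋ = 1.0927

phase 1: p=-0.0259, T=0.272, ωT=0.849374, cosh=1.382933, sinh=0.955251; start (x,ẋ)=(0.082900, 0.134200) → end (x,ẋ)=(0.165616, 0.510136)
phase 2: p=0.2089, T=0.451, ωT=1.408338, cosh=2.166851, sinh=1.922301; start (x,ẋ)=(0.165616, 0.510136) → end (x,ẋ)=(0.429143, 0.845562)
phase 3: p=0.5490, T=0.443, ωT=1.383356, cosh=2.119500, sinh=1.868764; start (x,ẋ)=(0.429143, 0.845562) → end (x,ẋ)=(0.800986, 1.092735)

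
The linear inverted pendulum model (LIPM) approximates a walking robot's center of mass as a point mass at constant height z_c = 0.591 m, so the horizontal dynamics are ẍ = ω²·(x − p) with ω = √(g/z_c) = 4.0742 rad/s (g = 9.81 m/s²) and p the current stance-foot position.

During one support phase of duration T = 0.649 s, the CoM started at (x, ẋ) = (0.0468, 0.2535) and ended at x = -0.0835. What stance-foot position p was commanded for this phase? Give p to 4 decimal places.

ωT = 4.0742·0.649 = 2.644156; cosh(ωT) = 7.071313, sinh(ωT) = 7.000248
x(T) = p + (x₀−p)·cosh(ωT) + (ẋ₀/ω)·sinh(ωT) ⇒ p·(1 − cosh) = x(T) − x₀·cosh − (ẋ₀/ω)·sinh
numerator   = -0.0835 − (0.0468)·7.071313 − (0.2535/4.0742)·7.000248 = -0.849998
denominator = 1 − 7.071313 = -6.071313
p = -0.849998 / -6.071313 = 0.1400

p = 0.1400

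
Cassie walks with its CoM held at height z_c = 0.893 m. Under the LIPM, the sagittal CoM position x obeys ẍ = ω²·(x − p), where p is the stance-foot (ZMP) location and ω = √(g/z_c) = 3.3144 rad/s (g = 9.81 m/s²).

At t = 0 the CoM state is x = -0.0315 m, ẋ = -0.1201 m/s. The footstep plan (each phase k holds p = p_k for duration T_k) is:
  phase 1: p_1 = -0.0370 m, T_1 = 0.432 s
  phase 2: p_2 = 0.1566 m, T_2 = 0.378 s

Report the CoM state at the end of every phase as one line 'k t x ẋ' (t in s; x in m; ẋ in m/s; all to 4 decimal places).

phase 1: p=-0.0370, T=0.432, ωT=1.431821, cosh=2.212594, sinh=1.973721; start (x,ẋ)=(-0.031500, -0.120100) → end (x,ẋ)=(-0.096350, -0.229753)
phase 2: p=0.1566, T=0.378, ωT=1.252843, cosh=1.892986, sinh=1.607295; start (x,ẋ)=(-0.096350, -0.229753) → end (x,ẋ)=(-0.433648, -1.782440)

1 0.4320 -0.0964 -0.2298
2 0.8100 -0.4336 -1.7824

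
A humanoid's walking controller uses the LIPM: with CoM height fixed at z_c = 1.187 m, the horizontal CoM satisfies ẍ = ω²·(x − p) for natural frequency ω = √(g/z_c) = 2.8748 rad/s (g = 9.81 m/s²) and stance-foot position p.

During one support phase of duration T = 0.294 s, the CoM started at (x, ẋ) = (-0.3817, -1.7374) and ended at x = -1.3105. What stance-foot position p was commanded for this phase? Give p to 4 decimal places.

p = 0.5551

ωT = 2.8748·0.294 = 0.845191; cosh(ωT) = 1.378949, sinh(ωT) = 0.949474
x(T) = p + (x₀−p)·cosh(ωT) + (ẋ₀/ω)·sinh(ωT) ⇒ p·(1 − cosh) = x(T) − x₀·cosh − (ẋ₀/ω)·sinh
numerator   = -1.3105 − (-0.3817)·1.378949 − (-1.7374/2.8748)·0.949474 = -0.210336
denominator = 1 − 1.378949 = -0.378949
p = -0.210336 / -0.378949 = 0.5551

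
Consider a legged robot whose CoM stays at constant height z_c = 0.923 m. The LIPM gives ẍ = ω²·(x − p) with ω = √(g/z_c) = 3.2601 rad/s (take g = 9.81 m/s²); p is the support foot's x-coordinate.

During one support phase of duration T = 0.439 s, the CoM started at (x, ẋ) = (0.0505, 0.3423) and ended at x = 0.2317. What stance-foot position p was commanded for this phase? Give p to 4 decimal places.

ωT = 3.2601·0.439 = 1.431184; cosh(ωT) = 2.211338, sinh(ωT) = 1.972312
x(T) = p + (x₀−p)·cosh(ωT) + (ẋ₀/ω)·sinh(ωT) ⇒ p·(1 − cosh) = x(T) − x₀·cosh − (ẋ₀/ω)·sinh
numerator   = 0.2317 − (0.0505)·2.211338 − (0.3423/3.2601)·1.972312 = -0.087059
denominator = 1 − 2.211338 = -1.211338
p = -0.087059 / -1.211338 = 0.0719

p = 0.0719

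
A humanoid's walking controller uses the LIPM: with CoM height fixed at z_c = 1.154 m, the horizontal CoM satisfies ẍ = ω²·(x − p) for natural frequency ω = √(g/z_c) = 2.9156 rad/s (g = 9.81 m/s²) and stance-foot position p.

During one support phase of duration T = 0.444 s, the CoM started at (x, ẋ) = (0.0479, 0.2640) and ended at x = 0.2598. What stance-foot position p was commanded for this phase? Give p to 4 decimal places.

p = -0.0135

ωT = 2.9156·0.444 = 1.294526; cosh(ωT) = 1.961647, sinh(ωT) = 1.687620
x(T) = p + (x₀−p)·cosh(ωT) + (ẋ₀/ω)·sinh(ωT) ⇒ p·(1 − cosh) = x(T) − x₀·cosh − (ẋ₀/ω)·sinh
numerator   = 0.2598 − (0.0479)·1.961647 − (0.2640/2.9156)·1.687620 = 0.013027
denominator = 1 − 1.961647 = -0.961647
p = 0.013027 / -0.961647 = -0.0135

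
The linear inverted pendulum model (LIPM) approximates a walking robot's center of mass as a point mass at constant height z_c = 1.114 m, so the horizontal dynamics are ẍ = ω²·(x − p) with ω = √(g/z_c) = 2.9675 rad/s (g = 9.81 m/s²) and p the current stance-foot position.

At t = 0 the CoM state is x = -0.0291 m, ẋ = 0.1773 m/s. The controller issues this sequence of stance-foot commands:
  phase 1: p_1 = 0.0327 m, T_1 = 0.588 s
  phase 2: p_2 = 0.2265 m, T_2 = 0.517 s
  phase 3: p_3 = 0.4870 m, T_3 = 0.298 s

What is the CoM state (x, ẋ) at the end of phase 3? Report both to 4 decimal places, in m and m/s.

x = -1.0458, ẋ = -4.1726

phase 1: p=0.0327, T=0.588, ωT=1.744890, cosh=2.949968, sinh=2.775304; start (x,ẋ)=(-0.029100, 0.177300) → end (x,ẋ)=(0.016209, 0.014062)
phase 2: p=0.2265, T=0.517, ωT=1.534197, cosh=2.426616, sinh=2.210987; start (x,ẋ)=(0.016209, 0.014062) → end (x,ẋ)=(-0.273319, -1.345619)
phase 3: p=0.4870, T=0.298, ωT=0.884315, cosh=1.417161, sinh=1.004164; start (x,ẋ)=(-0.273319, -1.345619) → end (x,ẋ)=(-1.045834, -4.172600)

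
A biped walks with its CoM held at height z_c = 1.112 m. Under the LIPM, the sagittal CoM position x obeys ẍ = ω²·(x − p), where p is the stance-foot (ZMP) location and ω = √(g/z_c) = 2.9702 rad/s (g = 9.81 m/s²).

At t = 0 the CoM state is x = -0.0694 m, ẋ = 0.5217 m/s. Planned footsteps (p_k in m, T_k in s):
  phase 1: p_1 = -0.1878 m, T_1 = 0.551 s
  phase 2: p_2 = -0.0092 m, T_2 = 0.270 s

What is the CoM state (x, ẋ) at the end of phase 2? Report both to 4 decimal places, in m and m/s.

phase 1: p=-0.1878, T=0.551, ωT=1.636580, cosh=2.666107, sinh=2.471463; start (x,ẋ)=(-0.069400, 0.521700) → end (x,ẋ)=(0.561967, 2.260052)
phase 2: p=-0.0092, T=0.270, ωT=0.801954, cosh=1.339173, sinh=0.890721; start (x,ẋ)=(0.561967, 2.260052) → end (x,ẋ)=(1.433448, 4.537689)

x = 1.4334, ẋ = 4.5377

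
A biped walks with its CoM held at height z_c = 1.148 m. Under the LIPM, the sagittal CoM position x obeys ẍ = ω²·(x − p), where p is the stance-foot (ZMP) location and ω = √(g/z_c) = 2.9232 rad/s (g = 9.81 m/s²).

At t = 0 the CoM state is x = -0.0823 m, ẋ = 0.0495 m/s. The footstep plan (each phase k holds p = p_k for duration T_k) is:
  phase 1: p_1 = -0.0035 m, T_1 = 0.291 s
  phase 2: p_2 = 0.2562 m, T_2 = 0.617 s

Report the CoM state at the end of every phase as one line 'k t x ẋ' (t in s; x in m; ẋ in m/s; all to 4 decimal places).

phase 1: p=-0.0035, T=0.291, ωT=0.850651, cosh=1.384154, sinh=0.957017; start (x,ẋ)=(-0.082300, 0.049500) → end (x,ẋ)=(-0.096366, -0.151932)
phase 2: p=0.2562, T=0.617, ωT=1.803614, cosh=3.118128, sinh=2.953425; start (x,ẋ)=(-0.096366, -0.151932) → end (x,ẋ)=(-0.996647, -3.517601)

1 0.2910 -0.0964 -0.1519
2 0.9080 -0.9966 -3.5176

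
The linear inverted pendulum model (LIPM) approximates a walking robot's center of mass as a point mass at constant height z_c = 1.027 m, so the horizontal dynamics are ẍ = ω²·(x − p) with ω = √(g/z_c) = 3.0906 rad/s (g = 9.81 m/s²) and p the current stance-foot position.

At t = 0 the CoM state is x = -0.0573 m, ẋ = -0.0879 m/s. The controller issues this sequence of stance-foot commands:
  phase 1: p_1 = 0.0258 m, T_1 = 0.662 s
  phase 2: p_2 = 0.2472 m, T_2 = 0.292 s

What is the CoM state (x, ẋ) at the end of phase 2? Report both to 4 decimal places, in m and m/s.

phase 1: p=0.0258, T=0.662, ωT=2.045977, cosh=3.932984, sinh=3.803731; start (x,ẋ)=(-0.057300, -0.087900) → end (x,ẋ)=(-0.409213, -1.322617)
phase 2: p=0.2472, T=0.292, ωT=0.902455, cosh=1.435611, sinh=1.030038; start (x,ẋ)=(-0.409213, -1.322617) → end (x,ẋ)=(-1.135957, -3.988414)

x = -1.1360, ẋ = -3.9884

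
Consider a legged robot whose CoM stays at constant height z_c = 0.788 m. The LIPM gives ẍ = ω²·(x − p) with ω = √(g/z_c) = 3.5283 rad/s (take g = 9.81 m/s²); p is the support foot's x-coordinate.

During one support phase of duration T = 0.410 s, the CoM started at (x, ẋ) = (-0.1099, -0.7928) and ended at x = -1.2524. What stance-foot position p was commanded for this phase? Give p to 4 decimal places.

ωT = 3.5283·0.410 = 1.446603; cosh(ωT) = 2.242013, sinh(ωT) = 2.006644
x(T) = p + (x₀−p)·cosh(ωT) + (ẋ₀/ω)·sinh(ωT) ⇒ p·(1 − cosh) = x(T) − x₀·cosh − (ẋ₀/ω)·sinh
numerator   = -1.2524 − (-0.1099)·2.242013 − (-0.7928/3.5283)·2.006644 = -0.555115
denominator = 1 − 2.242013 = -1.242013
p = -0.555115 / -1.242013 = 0.4469

p = 0.4469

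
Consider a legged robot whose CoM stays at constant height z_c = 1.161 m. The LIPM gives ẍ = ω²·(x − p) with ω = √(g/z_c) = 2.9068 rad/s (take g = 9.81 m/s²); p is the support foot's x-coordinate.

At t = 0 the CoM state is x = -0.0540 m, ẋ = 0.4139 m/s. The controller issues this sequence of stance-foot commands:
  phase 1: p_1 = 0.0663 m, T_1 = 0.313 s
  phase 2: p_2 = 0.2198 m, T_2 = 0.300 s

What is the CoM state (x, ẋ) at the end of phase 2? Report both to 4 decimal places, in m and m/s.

x = 0.0477, ẋ = -0.1853

phase 1: p=0.0663, T=0.313, ωT=0.909828, cosh=1.443245, sinh=1.040651; start (x,ẋ)=(-0.054000, 0.413900) → end (x,ẋ)=(0.040856, 0.233456)
phase 2: p=0.2198, T=0.300, ωT=0.872040, cosh=1.404941, sinh=0.986844; start (x,ẋ)=(0.040856, 0.233456) → end (x,ẋ)=(0.047652, -0.185319)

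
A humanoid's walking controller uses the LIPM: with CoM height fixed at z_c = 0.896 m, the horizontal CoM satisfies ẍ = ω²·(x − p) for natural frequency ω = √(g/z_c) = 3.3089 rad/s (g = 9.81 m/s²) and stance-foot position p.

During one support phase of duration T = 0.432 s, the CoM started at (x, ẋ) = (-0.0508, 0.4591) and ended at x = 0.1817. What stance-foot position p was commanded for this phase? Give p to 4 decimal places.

ωT = 3.3089·0.432 = 1.429445; cosh(ωT) = 2.207911, sinh(ωT) = 1.968469
x(T) = p + (x₀−p)·cosh(ωT) + (ẋ₀/ω)·sinh(ωT) ⇒ p·(1 − cosh) = x(T) − x₀·cosh − (ẋ₀/ω)·sinh
numerator   = 0.1817 − (-0.0508)·2.207911 − (0.4591/3.3089)·1.968469 = 0.020743
denominator = 1 − 2.207911 = -1.207911
p = 0.020743 / -1.207911 = -0.0172

p = -0.0172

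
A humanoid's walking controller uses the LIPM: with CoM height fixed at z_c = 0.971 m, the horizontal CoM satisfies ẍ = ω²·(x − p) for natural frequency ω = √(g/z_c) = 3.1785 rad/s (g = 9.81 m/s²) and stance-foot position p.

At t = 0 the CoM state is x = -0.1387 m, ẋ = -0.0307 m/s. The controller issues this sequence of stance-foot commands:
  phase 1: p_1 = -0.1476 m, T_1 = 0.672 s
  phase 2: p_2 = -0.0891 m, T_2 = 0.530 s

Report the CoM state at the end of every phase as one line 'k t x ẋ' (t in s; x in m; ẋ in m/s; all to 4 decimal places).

1 0.6720 -0.1497 -0.0137
2 1.2020 -0.2693 -0.5396

phase 1: p=-0.1476, T=0.672, ωT=2.135952, cosh=4.291617, sinh=4.173485; start (x,ẋ)=(-0.138700, -0.030700) → end (x,ẋ)=(-0.149715, -0.013690)
phase 2: p=-0.0891, T=0.530, ωT=1.684605, cosh=2.787920, sinh=2.602402; start (x,ẋ)=(-0.149715, -0.013690) → end (x,ẋ)=(-0.269298, -0.539557)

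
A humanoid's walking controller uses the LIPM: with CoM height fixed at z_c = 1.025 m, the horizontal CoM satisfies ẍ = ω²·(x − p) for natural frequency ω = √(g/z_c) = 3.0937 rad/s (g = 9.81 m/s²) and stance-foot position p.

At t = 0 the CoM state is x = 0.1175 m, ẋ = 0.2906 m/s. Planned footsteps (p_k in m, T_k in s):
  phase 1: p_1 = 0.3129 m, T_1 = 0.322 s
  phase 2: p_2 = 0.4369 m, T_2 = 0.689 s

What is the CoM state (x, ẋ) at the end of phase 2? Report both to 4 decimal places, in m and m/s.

x = -1.2572, ẋ = -5.1562

phase 1: p=0.3129, T=0.322, ωT=0.996171, cosh=1.538593, sinh=1.169302; start (x,ẋ)=(0.117500, 0.290600) → end (x,ẋ)=(0.122095, -0.259739)
phase 2: p=0.4369, T=0.689, ωT=2.131559, cosh=4.273325, sinh=4.154673; start (x,ẋ)=(0.122095, -0.259739) → end (x,ẋ)=(-1.257180, -5.156236)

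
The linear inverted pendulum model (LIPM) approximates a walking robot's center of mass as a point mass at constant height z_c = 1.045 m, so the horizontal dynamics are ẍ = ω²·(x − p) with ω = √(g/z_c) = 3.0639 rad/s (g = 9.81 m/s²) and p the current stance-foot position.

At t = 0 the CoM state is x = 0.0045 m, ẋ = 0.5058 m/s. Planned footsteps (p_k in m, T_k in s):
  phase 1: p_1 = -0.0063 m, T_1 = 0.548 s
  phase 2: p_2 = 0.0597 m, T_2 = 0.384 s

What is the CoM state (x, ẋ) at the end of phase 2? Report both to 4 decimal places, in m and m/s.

x = 1.4669, ẋ = 4.4009

phase 1: p=-0.0063, T=0.548, ωT=1.679017, cosh=2.773421, sinh=2.586864; start (x,ẋ)=(0.004500, 0.505800) → end (x,ẋ)=(0.450702, 1.488396)
phase 2: p=0.0597, T=0.384, ωT=1.176538, cosh=1.775735, sinh=1.467391; start (x,ẋ)=(0.450702, 1.488396) → end (x,ẋ)=(1.466852, 4.400918)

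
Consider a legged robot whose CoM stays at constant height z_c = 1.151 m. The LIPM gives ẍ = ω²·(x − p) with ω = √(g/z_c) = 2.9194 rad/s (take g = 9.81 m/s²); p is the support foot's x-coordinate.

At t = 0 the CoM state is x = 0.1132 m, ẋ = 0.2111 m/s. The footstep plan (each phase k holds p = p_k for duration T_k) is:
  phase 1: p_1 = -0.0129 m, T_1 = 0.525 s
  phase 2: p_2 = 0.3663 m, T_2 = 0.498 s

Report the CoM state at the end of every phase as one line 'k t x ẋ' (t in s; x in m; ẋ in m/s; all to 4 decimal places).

phase 1: p=-0.0129, T=0.525, ωT=1.532685, cosh=2.423274, sinh=2.207319; start (x,ẋ)=(0.113200, 0.211100) → end (x,ẋ)=(0.452285, 1.324148)
phase 2: p=0.3663, T=0.498, ωT=1.453861, cosh=2.256637, sinh=2.022970; start (x,ẋ)=(0.452285, 1.324148) → end (x,ẋ)=(1.477892, 3.495934)

1 0.5250 0.4523 1.3241
2 1.0230 1.4779 3.4959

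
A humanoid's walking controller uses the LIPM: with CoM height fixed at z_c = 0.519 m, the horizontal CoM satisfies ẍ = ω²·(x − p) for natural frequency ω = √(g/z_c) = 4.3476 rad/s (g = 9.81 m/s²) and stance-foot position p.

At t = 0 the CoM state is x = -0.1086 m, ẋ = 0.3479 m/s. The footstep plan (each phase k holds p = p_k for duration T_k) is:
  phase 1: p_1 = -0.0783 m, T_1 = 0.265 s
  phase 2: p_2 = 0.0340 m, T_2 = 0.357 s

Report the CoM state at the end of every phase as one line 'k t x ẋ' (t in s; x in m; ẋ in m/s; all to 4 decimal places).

phase 1: p=-0.0783, T=0.265, ωT=1.152114, cosh=1.740422, sinh=1.424454; start (x,ẋ)=(-0.108600, 0.347900) → end (x,ẋ)=(-0.017048, 0.417846)
phase 2: p=0.0340, T=0.357, ωT=1.552093, cosh=2.466573, sinh=2.254769; start (x,ẋ)=(-0.017048, 0.417846) → end (x,ẋ)=(0.124791, 0.530230)

1 0.2650 -0.0170 0.4178
2 0.6220 0.1248 0.5302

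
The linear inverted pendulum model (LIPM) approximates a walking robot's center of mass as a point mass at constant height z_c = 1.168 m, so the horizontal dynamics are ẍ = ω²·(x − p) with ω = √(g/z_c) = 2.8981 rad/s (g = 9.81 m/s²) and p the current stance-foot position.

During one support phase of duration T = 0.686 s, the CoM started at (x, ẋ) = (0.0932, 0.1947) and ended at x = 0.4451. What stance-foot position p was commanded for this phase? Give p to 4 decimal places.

p = 0.0523

ωT = 2.8981·0.686 = 1.988097; cosh(ωT) = 3.719289, sinh(ωT) = 3.582333
x(T) = p + (x₀−p)·cosh(ωT) + (ẋ₀/ω)·sinh(ωT) ⇒ p·(1 − cosh) = x(T) − x₀·cosh − (ẋ₀/ω)·sinh
numerator   = 0.4451 − (0.0932)·3.719289 − (0.1947/2.8981)·3.582333 = -0.142206
denominator = 1 − 3.719289 = -2.719289
p = -0.142206 / -2.719289 = 0.0523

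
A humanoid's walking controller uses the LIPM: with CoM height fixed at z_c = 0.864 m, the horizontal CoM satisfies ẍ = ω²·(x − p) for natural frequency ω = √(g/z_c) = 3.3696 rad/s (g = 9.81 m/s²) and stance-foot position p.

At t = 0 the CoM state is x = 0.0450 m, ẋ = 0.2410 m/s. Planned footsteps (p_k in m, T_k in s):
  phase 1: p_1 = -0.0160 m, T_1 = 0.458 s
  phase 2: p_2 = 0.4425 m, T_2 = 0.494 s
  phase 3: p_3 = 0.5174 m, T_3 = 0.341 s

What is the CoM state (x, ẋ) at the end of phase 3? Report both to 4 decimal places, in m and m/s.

x = 1.7212, ẋ = 4.2296

phase 1: p=-0.0160, T=0.458, ωT=1.543277, cosh=2.446790, sinh=2.233110; start (x,ẋ)=(0.045000, 0.241000) → end (x,ẋ)=(0.292970, 1.048682)
phase 2: p=0.4425, T=0.494, ωT=1.664582, cosh=2.736368, sinh=2.547098; start (x,ẋ)=(0.292970, 1.048682) → end (x,ẋ)=(0.826036, 1.586212)
phase 3: p=0.5174, T=0.341, ωT=1.149034, cosh=1.736043, sinh=1.419100; start (x,ẋ)=(0.826036, 1.586212) → end (x,ẋ)=(1.721236, 4.229569)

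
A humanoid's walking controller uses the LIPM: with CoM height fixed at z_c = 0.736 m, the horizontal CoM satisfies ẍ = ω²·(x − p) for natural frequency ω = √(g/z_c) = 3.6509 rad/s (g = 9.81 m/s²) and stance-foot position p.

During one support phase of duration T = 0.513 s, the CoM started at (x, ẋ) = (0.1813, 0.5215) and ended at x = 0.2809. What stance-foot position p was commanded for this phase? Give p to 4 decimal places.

ωT = 3.6509·0.513 = 1.872912; cosh(ωT) = 3.330446, sinh(ωT) = 3.176770
x(T) = p + (x₀−p)·cosh(ωT) + (ẋ₀/ω)·sinh(ωT) ⇒ p·(1 − cosh) = x(T) − x₀·cosh − (ẋ₀/ω)·sinh
numerator   = 0.2809 − (0.1813)·3.330446 − (0.5215/3.6509)·3.176770 = -0.776684
denominator = 1 − 3.330446 = -2.330446
p = -0.776684 / -2.330446 = 0.3333

p = 0.3333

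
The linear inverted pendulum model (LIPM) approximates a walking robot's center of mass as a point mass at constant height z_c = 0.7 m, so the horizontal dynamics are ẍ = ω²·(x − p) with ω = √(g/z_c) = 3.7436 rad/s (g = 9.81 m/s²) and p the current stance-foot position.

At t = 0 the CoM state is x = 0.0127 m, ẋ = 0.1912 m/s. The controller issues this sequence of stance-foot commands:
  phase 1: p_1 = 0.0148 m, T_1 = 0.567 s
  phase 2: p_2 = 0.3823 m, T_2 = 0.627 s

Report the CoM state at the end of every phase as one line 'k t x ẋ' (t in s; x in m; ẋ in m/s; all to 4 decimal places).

phase 1: p=0.0148, T=0.567, ωT=2.122621, cosh=4.236361, sinh=4.116643; start (x,ẋ)=(0.012700, 0.191200) → end (x,ẋ)=(0.216156, 0.777629)
phase 2: p=0.3823, T=0.627, ωT=2.347237, cosh=5.276137, sinh=5.180504; start (x,ẋ)=(0.216156, 0.777629) → end (x,ẋ)=(0.581809, 0.880731)

1 0.5670 0.2162 0.7776
2 1.1940 0.5818 0.8807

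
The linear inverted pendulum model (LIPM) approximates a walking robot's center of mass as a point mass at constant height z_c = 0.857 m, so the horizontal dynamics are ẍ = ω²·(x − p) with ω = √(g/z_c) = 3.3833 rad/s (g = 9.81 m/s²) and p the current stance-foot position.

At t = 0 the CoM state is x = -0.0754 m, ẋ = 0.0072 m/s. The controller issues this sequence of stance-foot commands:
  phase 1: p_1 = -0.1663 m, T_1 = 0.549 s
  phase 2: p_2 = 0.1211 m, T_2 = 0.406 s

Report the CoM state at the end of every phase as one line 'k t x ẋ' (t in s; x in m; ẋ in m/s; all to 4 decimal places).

1 0.5490 0.1387 0.9849
2 0.9550 0.6960 2.1794

phase 1: p=-0.1663, T=0.549, ωT=1.857432, cosh=3.281666, sinh=3.125593; start (x,ẋ)=(-0.075400, 0.007200) → end (x,ẋ)=(0.138655, 0.984879)
phase 2: p=0.1211, T=0.406, ωT=1.373620, cosh=2.101405, sinh=1.848216; start (x,ẋ)=(0.138655, 0.984879) → end (x,ẋ)=(0.696006, 2.179403)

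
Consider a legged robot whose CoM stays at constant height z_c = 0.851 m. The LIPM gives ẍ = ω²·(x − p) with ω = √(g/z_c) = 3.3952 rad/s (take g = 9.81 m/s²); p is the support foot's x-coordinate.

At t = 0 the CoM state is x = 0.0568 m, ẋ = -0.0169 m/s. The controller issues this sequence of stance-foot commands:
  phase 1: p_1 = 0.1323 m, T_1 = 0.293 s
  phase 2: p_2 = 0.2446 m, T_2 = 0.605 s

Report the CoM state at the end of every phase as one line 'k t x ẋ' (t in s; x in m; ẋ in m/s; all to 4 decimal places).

1 0.2930 0.0104 -0.3252
2 0.8980 -1.0509 -4.3384

phase 1: p=0.1323, T=0.293, ωT=0.994794, cosh=1.536983, sinh=1.167183; start (x,ẋ)=(0.056800, -0.016900) → end (x,ẋ)=(0.010448, -0.325168)
phase 2: p=0.2446, T=0.605, ωT=2.054096, cosh=3.963996, sinh=3.835787; start (x,ẋ)=(0.010448, -0.325168) → end (x,ẋ)=(-1.050942, -4.338388)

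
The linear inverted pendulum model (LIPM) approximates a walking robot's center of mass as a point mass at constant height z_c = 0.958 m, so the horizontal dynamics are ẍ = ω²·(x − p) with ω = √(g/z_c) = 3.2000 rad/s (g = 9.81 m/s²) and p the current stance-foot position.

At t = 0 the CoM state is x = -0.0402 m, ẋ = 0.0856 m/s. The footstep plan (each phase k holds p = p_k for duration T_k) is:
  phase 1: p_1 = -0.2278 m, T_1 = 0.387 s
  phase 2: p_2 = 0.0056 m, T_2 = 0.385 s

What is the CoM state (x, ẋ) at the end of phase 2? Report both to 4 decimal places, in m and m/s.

phase 1: p=-0.2278, T=0.387, ωT=1.238400, cosh=1.869968, sinh=1.580121; start (x,ẋ)=(-0.040200, 0.085600) → end (x,ẋ)=(0.165274, 1.108647)
phase 2: p=0.0056, T=0.385, ωT=1.232000, cosh=1.859894, sinh=1.568185; start (x,ẋ)=(0.165274, 1.108647) → end (x,ẋ)=(0.845878, 2.863242)

x = 0.8459, ẋ = 2.8632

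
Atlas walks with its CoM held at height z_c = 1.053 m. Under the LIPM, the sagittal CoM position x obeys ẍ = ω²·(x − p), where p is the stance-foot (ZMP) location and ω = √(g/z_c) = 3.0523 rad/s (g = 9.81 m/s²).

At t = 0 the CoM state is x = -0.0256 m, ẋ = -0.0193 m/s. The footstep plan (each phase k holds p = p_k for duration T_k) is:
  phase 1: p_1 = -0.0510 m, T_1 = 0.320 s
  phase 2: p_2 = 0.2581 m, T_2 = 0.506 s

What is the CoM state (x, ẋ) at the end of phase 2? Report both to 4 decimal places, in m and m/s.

x = -0.3791, ẋ = -1.7512

phase 1: p=-0.0510, T=0.320, ωT=0.976736, cosh=1.516156, sinh=1.139618; start (x,ẋ)=(-0.025600, -0.019300) → end (x,ẋ)=(-0.019696, 0.059091)
phase 2: p=0.2581, T=0.506, ωT=1.544464, cosh=2.449442, sinh=2.236016; start (x,ẋ)=(-0.019696, 0.059091) → end (x,ẋ)=(-0.379056, -1.751213)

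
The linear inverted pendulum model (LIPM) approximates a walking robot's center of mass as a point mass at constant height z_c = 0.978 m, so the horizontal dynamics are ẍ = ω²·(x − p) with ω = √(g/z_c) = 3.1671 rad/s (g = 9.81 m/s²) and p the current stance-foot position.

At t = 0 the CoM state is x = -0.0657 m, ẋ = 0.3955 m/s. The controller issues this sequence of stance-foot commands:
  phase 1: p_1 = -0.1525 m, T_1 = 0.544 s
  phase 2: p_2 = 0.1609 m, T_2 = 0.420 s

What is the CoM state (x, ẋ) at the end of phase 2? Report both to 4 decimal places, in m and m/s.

phase 1: p=-0.1525, T=0.544, ωT=1.722902, cosh=2.889654, sinh=2.711107; start (x,ẋ)=(-0.065700, 0.395500) → end (x,ẋ)=(0.436879, 1.888153)
phase 2: p=0.1609, T=0.420, ωT=1.330182, cosh=2.023080, sinh=1.758651; start (x,ẋ)=(0.436879, 1.888153) → end (x,ẋ)=(1.767695, 5.357037)

x = 1.7677, ẋ = 5.3570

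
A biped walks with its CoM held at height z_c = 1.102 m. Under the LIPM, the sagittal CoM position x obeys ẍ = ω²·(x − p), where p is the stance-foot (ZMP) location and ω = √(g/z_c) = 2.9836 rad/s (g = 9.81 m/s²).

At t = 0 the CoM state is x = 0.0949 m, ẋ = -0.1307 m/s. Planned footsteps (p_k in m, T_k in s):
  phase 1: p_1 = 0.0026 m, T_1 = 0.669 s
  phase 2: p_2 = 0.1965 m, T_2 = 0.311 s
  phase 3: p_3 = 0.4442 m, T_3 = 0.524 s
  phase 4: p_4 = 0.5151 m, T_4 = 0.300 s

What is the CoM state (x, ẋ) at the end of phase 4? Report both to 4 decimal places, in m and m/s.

phase 1: p=0.0026, T=0.669, ωT=1.996028, cosh=3.747821, sinh=3.611947; start (x,ẋ)=(0.094900, -0.130700) → end (x,ẋ)=(0.190298, 0.504840)
phase 2: p=0.1965, T=0.311, ωT=0.927900, cosh=1.462287, sinh=1.066904; start (x,ẋ)=(0.190298, 0.504840) → end (x,ẋ)=(0.367957, 0.718481)
phase 3: p=0.4442, T=0.524, ωT=1.563406, cosh=2.492240, sinh=2.282819; start (x,ẋ)=(0.367957, 0.718481) → end (x,ẋ)=(0.803910, 1.271335)
phase 4: p=0.5151, T=0.300, ωT=0.895080, cosh=1.428053, sinh=1.019478; start (x,ẋ)=(0.803910, 1.271335) → end (x,ẋ)=(1.361944, 2.694013)

x = 1.3619, ẋ = 2.6940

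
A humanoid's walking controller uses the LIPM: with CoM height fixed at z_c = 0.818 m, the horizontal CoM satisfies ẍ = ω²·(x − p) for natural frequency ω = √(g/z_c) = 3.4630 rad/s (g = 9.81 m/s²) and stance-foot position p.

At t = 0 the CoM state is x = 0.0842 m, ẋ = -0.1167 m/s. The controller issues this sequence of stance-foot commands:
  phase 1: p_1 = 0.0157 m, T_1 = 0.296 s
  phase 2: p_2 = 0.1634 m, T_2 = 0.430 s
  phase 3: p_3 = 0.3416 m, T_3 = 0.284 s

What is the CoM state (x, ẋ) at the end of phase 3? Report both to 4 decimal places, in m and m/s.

x = -0.2351, ẋ = -1.7340

phase 1: p=0.0157, T=0.296, ωT=1.025048, cosh=1.573004, sinh=1.214225; start (x,ẋ)=(0.084200, -0.116700) → end (x,ẋ)=(0.082532, 0.104463)
phase 2: p=0.1634, T=0.430, ωT=1.489090, cosh=2.329319, sinh=2.103741; start (x,ẋ)=(0.082532, 0.104463) → end (x,ẋ)=(0.038494, -0.345812)
phase 3: p=0.3416, T=0.284, ωT=0.983492, cosh=1.523890, sinh=1.149887; start (x,ẋ)=(0.038494, -0.345812) → end (x,ẋ)=(-0.235126, -1.733964)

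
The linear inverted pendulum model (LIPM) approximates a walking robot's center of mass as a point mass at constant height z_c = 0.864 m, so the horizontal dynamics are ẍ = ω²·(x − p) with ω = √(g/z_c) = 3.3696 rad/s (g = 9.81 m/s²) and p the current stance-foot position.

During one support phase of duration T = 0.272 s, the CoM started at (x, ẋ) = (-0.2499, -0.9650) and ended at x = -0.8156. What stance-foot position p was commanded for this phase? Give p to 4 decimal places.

p = 0.3384

ωT = 3.3696·0.272 = 0.916531; cosh(ωT) = 1.450253, sinh(ωT) = 1.050349
x(T) = p + (x₀−p)·cosh(ωT) + (ẋ₀/ω)·sinh(ωT) ⇒ p·(1 − cosh) = x(T) − x₀·cosh − (ẋ₀/ω)·sinh
numerator   = -0.8156 − (-0.2499)·1.450253 − (-0.9650/3.3696)·1.050349 = -0.152379
denominator = 1 − 1.450253 = -0.450253
p = -0.152379 / -0.450253 = 0.3384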